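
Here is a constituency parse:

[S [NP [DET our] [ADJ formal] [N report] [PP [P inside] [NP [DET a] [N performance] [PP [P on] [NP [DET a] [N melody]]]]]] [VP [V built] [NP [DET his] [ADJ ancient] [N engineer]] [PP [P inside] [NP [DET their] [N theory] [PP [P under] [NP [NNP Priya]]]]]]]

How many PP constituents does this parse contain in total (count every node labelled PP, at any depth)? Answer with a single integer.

Listing each PP by its span: [PP inside a performance on a melody]; [PP on a melody]; [PP inside their theory under Priya]; [PP under Priya] — that makes 4.

4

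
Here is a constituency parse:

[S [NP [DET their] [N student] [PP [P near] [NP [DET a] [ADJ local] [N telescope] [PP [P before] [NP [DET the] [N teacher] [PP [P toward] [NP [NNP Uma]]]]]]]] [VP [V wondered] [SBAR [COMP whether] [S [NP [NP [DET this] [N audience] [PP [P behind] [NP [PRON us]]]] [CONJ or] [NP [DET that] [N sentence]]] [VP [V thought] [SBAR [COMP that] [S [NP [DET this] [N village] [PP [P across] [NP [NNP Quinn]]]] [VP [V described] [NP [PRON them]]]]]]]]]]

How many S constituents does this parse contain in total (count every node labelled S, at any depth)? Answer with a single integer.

Scanning left to right, an opening `[S` appears at word positions 1, 14, 23 — 3 in total.

3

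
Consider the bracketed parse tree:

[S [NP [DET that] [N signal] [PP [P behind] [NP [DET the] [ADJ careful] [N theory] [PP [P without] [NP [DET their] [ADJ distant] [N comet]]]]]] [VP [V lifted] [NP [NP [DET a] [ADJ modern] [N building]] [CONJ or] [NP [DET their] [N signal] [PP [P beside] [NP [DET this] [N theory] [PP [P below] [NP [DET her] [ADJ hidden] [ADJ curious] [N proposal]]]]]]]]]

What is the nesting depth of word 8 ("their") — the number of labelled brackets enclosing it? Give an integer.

7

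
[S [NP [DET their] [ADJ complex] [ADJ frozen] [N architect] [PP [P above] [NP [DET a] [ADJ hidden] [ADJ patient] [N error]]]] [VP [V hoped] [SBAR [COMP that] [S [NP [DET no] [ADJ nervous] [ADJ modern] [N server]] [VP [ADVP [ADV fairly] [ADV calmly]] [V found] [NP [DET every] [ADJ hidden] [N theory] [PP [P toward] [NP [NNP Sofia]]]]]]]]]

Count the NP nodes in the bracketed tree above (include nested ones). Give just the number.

Scanning left to right, an opening `[NP` appears at word positions 1, 6, 12, 19, 23 — 5 in total.

5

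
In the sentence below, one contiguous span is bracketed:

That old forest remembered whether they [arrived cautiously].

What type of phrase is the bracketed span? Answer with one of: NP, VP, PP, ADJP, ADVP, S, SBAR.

VP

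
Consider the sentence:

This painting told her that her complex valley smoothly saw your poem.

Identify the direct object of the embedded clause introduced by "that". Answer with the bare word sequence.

your poem

Within the embedded clause introduced by "that", the direct object of "saw" is "your poem".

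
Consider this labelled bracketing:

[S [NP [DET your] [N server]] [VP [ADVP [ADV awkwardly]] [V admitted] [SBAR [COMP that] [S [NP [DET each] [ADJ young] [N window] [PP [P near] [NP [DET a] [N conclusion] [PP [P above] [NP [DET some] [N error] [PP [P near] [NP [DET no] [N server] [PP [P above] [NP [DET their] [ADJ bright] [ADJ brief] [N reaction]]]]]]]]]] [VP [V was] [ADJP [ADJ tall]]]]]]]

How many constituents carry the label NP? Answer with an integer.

6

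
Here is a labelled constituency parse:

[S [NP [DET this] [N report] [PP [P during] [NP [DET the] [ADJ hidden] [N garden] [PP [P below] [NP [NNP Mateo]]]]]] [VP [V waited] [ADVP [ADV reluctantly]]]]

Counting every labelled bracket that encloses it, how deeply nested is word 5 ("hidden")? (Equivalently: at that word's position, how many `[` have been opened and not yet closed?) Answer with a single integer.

Path from the root down to the word: S → NP → PP → NP → ADJ. That is 5 enclosing brackets.

5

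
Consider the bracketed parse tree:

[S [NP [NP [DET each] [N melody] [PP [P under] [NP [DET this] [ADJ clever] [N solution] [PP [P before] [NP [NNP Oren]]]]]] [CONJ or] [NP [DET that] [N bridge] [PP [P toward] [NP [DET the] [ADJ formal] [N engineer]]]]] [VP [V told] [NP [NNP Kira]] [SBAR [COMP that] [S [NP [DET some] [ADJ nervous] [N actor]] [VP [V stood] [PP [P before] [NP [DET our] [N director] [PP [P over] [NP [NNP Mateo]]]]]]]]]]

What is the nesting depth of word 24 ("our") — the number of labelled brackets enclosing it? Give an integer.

Counting open brackets not yet closed at "our": [S [VP [SBAR [S [VP [PP [NP [DET = 8.

8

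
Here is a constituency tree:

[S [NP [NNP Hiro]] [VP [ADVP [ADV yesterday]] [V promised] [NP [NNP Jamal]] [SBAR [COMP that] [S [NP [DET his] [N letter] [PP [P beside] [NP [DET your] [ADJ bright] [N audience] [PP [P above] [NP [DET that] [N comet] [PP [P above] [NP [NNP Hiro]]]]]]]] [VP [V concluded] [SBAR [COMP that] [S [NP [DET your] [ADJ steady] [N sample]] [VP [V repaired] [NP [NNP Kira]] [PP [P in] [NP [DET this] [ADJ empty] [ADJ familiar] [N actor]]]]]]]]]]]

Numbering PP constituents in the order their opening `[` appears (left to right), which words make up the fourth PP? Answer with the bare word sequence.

in this empty familiar actor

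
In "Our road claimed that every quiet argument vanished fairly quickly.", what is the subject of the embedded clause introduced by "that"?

In the embedded clause introduced by "that" the verb is "vanished"; the NP preceding it, "every quiet argument", is the subject.

every quiet argument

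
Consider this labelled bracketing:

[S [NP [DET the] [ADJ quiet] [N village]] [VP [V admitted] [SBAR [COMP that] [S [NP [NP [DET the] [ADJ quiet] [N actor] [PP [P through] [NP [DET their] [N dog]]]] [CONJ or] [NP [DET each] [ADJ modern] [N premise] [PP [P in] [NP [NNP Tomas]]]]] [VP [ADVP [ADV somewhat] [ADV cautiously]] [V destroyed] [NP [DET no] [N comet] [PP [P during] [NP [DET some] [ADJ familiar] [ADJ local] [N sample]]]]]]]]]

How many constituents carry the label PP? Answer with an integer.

The PP constituents are: [PP through their dog]; [PP in Tomas]; [PP during some familiar local sample]. Total: 3.

3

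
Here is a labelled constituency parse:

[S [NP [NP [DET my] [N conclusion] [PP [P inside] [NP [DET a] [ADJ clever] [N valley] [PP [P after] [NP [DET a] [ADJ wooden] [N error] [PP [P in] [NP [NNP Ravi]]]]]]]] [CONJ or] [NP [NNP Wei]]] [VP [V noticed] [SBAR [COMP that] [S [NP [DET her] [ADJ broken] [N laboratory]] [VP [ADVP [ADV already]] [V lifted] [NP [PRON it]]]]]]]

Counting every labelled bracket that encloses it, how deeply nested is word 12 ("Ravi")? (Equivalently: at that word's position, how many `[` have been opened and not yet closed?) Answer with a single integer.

10

Counting open brackets not yet closed at "Ravi": [S [NP [NP [PP [NP [PP [NP [PP [NP [NNP = 10.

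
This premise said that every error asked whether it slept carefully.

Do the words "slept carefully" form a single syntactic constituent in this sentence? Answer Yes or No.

Yes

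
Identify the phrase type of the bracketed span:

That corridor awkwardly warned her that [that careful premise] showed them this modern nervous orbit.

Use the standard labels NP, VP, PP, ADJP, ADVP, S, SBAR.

NP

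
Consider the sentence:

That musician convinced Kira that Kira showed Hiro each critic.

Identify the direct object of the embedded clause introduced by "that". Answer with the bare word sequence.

each critic

"showed" heads the VP of the embedded clause introduced by "that", and "each critic" is its direct object.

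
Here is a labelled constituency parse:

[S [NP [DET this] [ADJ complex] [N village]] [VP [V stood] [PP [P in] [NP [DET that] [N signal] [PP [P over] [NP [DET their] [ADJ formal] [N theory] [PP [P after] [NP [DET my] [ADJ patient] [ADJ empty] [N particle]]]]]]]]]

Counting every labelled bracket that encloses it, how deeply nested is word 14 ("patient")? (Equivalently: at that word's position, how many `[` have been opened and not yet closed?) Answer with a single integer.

Path from the root down to the word: S → VP → PP → NP → PP → NP → PP → NP → ADJ. That is 9 enclosing brackets.

9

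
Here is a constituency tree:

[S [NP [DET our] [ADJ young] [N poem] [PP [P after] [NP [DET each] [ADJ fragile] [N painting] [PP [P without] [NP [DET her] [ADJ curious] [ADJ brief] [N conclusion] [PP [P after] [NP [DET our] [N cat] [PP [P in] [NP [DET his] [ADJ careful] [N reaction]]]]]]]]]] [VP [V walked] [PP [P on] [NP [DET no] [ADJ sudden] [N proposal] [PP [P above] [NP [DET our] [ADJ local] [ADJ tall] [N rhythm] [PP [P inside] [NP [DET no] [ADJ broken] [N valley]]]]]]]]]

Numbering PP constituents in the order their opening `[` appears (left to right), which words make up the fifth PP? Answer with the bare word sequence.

on no sudden proposal above our local tall rhythm inside no broken valley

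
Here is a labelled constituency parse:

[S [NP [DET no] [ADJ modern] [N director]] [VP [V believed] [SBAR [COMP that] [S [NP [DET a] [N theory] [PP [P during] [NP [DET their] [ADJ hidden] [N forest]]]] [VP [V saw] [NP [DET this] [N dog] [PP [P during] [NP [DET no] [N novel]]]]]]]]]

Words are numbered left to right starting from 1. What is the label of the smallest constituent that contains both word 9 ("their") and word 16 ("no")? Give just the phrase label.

Word 9 lies under S → VP → SBAR → S → NP → PP → NP → DET; word 16 lies under S → VP → SBAR → S → VP → NP → PP → NP → DET. The lowest shared node is the S.

S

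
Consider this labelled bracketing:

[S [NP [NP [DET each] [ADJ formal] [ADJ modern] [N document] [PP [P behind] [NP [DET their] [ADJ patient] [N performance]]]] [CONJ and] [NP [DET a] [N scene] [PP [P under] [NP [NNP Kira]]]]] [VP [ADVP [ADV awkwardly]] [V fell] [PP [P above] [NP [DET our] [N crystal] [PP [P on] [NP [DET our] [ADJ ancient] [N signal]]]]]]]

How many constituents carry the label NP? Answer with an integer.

7

Listing each NP by its span: [NP each formal modern document behind their patient performance and a scene under Kira]; [NP each formal modern document behind their patient performance]; [NP their patient performance]; [NP a scene under Kira]; [NP Kira]; [NP our crystal on our ancient signal] … — that makes 7.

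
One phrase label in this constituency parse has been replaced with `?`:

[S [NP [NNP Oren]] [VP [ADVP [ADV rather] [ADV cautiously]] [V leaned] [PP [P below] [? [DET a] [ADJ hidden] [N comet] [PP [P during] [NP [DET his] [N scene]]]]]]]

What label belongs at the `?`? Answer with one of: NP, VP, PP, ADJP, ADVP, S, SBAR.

A constituent whose immediate children are DET 'a', ADJ 'hidden', N 'comet', PP is a noun phrase: NP.

NP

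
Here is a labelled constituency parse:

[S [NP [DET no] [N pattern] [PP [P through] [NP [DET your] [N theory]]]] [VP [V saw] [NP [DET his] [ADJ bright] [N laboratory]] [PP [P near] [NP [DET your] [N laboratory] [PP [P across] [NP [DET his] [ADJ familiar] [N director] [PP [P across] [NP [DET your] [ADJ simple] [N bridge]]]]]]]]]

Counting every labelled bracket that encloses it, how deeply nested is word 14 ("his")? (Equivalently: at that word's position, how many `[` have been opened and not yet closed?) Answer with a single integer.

7

The word sits inside DET, which is inside NP, inside PP, inside NP, inside PP, inside VP, inside S — 7 brackets in all.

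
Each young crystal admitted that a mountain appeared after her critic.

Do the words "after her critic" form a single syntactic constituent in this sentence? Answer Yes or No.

The sequence corresponds to a single PP node — the prepositional phrase "after her critic".

Yes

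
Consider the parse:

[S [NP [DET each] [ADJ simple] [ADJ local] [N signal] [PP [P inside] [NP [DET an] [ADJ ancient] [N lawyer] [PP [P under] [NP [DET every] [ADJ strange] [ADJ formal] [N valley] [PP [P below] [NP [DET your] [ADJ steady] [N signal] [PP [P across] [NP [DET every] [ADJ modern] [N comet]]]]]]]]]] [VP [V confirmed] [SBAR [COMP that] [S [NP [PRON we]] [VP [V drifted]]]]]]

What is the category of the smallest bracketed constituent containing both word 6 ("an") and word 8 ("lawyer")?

NP

Both words fall inside [NP an ancient lawyer under every strange formal valley below your steady signal across every modern comet] (words 6–21), and no smaller constituent contains them both. Label: NP.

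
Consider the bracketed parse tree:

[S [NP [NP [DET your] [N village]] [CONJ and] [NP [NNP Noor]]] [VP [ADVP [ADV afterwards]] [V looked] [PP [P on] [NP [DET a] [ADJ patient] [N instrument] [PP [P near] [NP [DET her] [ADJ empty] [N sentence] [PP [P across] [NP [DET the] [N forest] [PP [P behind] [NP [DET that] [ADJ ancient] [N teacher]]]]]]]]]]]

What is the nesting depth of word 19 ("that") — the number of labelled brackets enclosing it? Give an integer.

11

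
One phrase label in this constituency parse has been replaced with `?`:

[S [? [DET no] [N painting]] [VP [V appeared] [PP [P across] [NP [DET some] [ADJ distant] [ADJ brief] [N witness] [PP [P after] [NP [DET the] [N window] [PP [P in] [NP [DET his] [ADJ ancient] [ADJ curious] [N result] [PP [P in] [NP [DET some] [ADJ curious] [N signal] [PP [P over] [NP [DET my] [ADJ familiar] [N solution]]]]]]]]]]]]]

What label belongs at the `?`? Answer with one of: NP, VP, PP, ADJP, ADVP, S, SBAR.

NP

A constituent whose immediate children are DET 'no', N 'painting' is a noun phrase: NP.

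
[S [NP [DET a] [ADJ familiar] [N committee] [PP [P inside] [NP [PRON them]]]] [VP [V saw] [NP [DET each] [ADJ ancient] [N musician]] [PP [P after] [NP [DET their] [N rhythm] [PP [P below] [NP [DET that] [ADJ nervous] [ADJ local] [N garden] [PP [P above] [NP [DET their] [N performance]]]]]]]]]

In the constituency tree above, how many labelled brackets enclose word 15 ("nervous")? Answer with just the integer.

7

Path from the root down to the word: S → VP → PP → NP → PP → NP → ADJ. That is 7 enclosing brackets.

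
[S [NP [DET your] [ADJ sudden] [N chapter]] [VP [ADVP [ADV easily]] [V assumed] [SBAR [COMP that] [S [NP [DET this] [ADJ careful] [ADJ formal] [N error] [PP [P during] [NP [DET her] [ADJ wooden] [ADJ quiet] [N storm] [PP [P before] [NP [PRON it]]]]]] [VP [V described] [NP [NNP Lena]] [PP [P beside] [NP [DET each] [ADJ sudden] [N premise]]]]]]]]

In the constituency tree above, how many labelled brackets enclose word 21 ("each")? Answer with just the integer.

The word sits inside DET, which is inside NP, inside PP, inside VP, inside S, inside SBAR, inside VP, inside S — 8 brackets in all.

8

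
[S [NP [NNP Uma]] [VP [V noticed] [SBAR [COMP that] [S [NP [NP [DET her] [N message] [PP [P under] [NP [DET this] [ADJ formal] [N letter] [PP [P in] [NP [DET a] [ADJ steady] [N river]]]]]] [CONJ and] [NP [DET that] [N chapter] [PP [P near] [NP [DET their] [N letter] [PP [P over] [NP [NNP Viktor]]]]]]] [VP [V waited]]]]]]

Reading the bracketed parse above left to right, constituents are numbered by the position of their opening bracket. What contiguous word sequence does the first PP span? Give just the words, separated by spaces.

under this formal letter in a steady river

In left-to-right order the PP constituents are "under this formal letter in a steady river"; "in a steady river"; "near their letter over Viktor"; "over Viktor". Number 1 is "under this formal letter in a steady river".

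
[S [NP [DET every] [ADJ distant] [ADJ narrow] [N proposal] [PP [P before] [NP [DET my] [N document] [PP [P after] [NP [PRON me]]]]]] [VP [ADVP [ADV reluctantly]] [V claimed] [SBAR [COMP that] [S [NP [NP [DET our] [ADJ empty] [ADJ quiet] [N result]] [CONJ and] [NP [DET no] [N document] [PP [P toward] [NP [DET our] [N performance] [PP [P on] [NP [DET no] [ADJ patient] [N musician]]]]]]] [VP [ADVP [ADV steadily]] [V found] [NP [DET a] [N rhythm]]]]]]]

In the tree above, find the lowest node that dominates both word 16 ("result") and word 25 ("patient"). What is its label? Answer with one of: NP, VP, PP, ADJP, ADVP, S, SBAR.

NP

Word 16 lies under S → VP → SBAR → S → NP → NP → N; word 25 lies under S → VP → SBAR → S → NP → NP → PP → NP → PP → NP → ADJ. The lowest shared node is the NP.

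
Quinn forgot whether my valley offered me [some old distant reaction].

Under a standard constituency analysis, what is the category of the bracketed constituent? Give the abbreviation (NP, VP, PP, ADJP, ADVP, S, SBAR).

NP

"reaction" is the head of the bracketed span, so the span is a noun phrase: NP.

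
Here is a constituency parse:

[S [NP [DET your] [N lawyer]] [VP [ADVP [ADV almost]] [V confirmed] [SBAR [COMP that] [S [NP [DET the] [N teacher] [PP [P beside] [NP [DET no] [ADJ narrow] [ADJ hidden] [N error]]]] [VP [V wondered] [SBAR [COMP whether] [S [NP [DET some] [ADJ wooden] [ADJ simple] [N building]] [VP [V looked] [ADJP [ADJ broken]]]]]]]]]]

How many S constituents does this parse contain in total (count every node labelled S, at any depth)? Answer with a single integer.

3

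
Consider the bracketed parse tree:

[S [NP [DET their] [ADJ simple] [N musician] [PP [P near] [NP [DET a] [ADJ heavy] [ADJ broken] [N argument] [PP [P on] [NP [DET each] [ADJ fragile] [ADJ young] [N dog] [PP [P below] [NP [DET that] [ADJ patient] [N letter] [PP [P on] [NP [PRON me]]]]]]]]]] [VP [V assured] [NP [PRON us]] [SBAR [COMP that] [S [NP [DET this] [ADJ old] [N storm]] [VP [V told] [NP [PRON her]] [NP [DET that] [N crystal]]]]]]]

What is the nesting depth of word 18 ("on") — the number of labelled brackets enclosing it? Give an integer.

10

The word sits inside P, which is inside PP, inside NP, inside PP, inside NP, inside PP, inside NP, inside PP, inside NP, inside S — 10 brackets in all.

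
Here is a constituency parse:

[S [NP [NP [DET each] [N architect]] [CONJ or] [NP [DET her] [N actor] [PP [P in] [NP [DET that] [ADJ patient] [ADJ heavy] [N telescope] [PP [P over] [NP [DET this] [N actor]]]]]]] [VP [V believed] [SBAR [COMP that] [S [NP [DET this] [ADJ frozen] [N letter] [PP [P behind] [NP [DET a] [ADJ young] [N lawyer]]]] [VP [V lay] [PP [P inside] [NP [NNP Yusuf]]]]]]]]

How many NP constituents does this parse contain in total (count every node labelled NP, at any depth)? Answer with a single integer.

8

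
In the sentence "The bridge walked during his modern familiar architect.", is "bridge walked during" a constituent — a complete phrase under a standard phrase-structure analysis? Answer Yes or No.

No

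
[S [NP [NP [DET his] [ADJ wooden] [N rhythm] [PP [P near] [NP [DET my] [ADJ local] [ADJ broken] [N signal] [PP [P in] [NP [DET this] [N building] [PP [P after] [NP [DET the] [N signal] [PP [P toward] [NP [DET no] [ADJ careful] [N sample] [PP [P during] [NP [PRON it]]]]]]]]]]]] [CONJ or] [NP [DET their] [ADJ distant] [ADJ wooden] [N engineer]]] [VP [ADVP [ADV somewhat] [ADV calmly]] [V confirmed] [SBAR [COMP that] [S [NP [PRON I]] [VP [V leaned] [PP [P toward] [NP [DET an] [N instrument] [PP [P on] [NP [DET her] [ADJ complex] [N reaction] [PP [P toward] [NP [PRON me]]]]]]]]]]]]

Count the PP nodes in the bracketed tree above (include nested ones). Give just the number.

8

Listing each PP by its span: [PP near my local broken signal in this building after the signal toward no careful sample during it]; [PP in this building after the signal toward no careful sample during it]; [PP after the signal toward no careful sample during it]; [PP toward no careful sample during it]; [PP during it]; [PP toward an instrument on her complex reaction toward me] … — that makes 8.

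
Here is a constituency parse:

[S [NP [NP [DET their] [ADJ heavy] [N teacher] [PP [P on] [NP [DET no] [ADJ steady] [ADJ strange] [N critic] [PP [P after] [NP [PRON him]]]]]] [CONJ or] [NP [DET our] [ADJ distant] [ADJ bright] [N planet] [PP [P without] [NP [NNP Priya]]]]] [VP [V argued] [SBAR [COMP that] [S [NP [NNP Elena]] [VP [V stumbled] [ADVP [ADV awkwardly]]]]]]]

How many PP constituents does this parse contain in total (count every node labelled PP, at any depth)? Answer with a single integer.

3

Scanning left to right, an opening `[PP` appears at word positions 4, 9, 16 — 3 in total.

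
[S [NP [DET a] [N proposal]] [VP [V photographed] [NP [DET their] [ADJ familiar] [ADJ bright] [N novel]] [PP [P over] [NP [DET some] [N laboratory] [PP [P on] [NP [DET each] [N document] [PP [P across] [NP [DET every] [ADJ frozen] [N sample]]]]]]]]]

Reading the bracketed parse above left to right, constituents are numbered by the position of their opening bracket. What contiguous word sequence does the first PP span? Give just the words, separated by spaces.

The PP opening brackets appear, in order, over: "over some laboratory on each document across every frozen sample"; "on each document across every frozen sample"; "across every frozen sample". The first one spans "over some laboratory on each document across every frozen sample".

over some laboratory on each document across every frozen sample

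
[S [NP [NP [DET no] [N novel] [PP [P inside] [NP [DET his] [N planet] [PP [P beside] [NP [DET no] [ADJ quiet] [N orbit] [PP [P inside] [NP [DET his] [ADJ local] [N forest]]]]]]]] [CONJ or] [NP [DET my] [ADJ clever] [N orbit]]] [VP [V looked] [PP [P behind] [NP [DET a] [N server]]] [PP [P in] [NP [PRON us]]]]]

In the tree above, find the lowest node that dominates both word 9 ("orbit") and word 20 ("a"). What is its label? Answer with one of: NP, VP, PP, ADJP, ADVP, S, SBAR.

S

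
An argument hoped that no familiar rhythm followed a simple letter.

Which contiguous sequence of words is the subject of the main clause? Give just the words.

an argument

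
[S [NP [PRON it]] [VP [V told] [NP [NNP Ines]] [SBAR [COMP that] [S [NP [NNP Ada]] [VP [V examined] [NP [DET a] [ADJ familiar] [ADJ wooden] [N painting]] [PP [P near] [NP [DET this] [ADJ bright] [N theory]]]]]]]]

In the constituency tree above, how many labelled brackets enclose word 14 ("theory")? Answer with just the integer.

Path from the root down to the word: S → VP → SBAR → S → VP → PP → NP → N. That is 8 enclosing brackets.

8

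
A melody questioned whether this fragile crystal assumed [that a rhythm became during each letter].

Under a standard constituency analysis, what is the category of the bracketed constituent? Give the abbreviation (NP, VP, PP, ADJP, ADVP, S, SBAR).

The bracketed span "that a rhythm became during each letter" is headed by "that", making it a subordinate clause (SBAR).

SBAR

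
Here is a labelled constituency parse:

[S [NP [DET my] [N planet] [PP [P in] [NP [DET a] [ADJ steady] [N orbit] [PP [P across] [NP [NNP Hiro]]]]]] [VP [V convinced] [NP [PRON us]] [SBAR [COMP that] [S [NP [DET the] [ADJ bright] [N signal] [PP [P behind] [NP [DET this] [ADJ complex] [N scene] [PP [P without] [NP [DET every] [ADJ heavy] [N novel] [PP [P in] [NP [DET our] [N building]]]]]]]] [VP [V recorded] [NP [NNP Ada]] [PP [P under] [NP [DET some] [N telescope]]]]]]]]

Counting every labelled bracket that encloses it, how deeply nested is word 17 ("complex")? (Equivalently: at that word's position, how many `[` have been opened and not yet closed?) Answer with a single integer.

The word sits inside ADJ, which is inside NP, inside PP, inside NP, inside S, inside SBAR, inside VP, inside S — 8 brackets in all.

8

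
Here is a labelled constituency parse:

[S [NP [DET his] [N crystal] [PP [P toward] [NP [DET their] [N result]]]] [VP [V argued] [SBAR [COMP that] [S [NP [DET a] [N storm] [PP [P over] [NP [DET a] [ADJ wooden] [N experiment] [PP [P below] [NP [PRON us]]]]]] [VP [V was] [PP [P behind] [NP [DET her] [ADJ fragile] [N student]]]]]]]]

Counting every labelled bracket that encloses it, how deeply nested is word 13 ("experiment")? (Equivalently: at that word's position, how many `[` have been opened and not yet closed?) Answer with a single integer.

8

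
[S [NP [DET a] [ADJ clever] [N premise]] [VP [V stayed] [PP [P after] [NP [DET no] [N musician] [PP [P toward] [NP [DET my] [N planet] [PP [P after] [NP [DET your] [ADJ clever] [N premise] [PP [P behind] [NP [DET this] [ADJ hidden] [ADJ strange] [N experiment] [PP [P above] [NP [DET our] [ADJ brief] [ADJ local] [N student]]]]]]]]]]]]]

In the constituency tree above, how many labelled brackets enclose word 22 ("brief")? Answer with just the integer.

The word sits inside ADJ, which is inside NP, inside PP, inside NP, inside PP, inside NP, inside PP, inside NP, inside PP, inside NP, inside PP, inside VP, inside S — 13 brackets in all.

13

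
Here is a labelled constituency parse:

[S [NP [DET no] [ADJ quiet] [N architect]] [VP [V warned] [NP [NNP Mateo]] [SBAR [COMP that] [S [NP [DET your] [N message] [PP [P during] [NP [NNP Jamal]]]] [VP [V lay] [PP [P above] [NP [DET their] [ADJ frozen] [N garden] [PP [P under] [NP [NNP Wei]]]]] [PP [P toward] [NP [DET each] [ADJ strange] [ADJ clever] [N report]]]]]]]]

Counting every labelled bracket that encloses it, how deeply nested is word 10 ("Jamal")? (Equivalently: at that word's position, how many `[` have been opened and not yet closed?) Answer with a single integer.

8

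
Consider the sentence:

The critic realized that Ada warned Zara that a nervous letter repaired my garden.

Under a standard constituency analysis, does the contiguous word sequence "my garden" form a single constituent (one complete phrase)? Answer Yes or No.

These words form the whole noun phrase headed by "garden", so yes — one constituent.

Yes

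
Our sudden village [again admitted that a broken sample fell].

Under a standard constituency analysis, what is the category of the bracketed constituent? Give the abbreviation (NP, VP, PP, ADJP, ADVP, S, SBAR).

VP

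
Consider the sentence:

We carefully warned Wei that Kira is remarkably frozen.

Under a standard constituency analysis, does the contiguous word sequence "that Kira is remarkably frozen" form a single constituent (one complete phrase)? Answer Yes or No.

Yes

"that Kira is remarkably frozen" is exactly the subordinate clause [SBAR that Kira is remarkably frozen], a complete constituent.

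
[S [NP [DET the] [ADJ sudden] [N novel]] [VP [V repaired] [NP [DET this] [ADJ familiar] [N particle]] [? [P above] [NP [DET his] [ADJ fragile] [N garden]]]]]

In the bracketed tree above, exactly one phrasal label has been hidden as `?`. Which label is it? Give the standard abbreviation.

The `?` node immediately contains: P 'above', NP. That is the internal structure of a prepositional phrase, so the label is PP.

PP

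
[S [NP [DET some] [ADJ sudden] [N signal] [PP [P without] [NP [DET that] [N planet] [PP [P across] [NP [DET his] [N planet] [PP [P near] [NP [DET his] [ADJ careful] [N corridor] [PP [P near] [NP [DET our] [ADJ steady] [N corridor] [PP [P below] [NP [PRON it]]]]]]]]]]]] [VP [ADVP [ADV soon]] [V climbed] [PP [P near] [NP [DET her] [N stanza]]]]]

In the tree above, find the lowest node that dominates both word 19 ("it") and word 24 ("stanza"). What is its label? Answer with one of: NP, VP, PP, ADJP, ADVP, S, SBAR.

Both words fall inside [S some sudden signal without that planet across his planet near his careful corridor near our steady corridor below it soon climbed near her stanza] (words 1–24), and no smaller constituent contains them both. Label: S.

S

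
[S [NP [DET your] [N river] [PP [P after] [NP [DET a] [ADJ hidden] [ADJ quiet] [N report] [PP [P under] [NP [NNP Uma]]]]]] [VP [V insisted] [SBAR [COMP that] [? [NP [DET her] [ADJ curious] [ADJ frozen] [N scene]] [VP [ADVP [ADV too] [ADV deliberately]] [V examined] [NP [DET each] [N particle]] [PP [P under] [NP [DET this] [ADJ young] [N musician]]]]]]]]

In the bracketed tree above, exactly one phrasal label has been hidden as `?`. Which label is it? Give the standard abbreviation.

Looking at what the `?` directly dominates — NP, VP — this is a clause (S).

S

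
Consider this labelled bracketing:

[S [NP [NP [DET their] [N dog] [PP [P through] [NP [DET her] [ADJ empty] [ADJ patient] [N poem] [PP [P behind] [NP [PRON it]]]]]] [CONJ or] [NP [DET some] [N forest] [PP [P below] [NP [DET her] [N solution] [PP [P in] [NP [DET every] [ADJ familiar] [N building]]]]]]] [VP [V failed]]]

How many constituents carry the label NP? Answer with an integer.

Scanning left to right, an opening `[NP` appears at word positions 1, 1, 4, 9, 11, 14, 17 — 7 in total.

7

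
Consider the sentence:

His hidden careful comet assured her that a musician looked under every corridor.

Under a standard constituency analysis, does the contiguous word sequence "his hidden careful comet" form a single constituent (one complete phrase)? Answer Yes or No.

These words form the whole noun phrase headed by "comet", so yes — one constituent.

Yes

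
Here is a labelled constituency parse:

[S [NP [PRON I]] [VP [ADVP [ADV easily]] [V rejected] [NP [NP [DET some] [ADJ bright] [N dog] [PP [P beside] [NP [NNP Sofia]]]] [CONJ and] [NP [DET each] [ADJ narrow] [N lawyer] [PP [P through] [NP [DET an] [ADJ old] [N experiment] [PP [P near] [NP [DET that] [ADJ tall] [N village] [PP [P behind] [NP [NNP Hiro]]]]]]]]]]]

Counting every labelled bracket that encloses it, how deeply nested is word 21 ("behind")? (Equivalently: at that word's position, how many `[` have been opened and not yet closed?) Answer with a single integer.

Path from the root down to the word: S → VP → NP → NP → PP → NP → PP → NP → PP → P. That is 10 enclosing brackets.

10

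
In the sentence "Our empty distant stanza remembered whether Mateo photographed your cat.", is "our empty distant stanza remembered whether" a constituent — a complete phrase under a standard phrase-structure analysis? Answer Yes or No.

No

"our" belongs to the noun phrase "our empty distant stanza" while "whether" belongs to the verb phrase "remembered whether Mateo photographed your cat"; a span that runs across that boundary is not a single phrase.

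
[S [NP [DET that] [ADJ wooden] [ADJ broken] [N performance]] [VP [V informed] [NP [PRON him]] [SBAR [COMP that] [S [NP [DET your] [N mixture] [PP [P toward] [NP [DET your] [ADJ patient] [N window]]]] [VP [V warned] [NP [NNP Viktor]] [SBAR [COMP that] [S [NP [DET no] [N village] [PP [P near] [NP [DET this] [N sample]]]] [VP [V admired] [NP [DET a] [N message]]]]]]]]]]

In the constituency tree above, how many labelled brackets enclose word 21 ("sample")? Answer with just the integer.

11

Counting open brackets not yet closed at "sample": [S [VP [SBAR [S [VP [SBAR [S [NP [PP [NP [N = 11.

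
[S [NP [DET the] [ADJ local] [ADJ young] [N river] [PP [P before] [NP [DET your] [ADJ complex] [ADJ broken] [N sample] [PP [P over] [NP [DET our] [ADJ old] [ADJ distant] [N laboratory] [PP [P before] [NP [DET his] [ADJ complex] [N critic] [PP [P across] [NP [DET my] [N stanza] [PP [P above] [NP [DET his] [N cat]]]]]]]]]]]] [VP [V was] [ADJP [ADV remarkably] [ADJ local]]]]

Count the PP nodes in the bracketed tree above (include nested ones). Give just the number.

5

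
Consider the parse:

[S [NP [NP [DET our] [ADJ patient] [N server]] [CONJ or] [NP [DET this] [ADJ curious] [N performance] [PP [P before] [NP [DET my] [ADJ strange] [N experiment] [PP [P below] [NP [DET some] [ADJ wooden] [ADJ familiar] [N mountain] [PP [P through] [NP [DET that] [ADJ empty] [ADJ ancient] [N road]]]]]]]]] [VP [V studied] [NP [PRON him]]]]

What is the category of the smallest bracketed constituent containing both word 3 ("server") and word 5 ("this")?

NP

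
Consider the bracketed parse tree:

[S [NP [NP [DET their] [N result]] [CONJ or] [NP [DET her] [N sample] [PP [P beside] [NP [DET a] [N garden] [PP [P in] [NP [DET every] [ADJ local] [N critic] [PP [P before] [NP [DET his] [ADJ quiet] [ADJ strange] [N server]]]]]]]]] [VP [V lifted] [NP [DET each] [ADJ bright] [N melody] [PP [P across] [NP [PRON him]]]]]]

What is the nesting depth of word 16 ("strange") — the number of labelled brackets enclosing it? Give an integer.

10

The word sits inside ADJ, which is inside NP, inside PP, inside NP, inside PP, inside NP, inside PP, inside NP, inside NP, inside S — 10 brackets in all.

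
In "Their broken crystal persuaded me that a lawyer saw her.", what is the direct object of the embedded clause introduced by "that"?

her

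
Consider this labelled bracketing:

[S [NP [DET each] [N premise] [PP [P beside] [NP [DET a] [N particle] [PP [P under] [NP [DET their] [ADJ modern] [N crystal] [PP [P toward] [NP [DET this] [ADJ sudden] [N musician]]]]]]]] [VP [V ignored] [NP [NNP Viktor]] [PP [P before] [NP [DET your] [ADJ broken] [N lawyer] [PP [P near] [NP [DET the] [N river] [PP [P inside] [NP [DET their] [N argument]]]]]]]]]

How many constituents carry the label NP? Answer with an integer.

8

The NP constituents are: [NP each premise beside a particle under their modern crystal toward this sudden musician]; [NP a particle under their modern crystal toward this sudden musician]; [NP their modern crystal toward this sudden musician]; [NP this sudden musician]; [NP Viktor]; [NP your broken lawyer near the river inside their argument] …. Total: 8.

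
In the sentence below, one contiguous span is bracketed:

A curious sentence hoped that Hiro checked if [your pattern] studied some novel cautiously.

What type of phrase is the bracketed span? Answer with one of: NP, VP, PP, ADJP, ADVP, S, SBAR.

The bracketed span "your pattern" is headed by "pattern", making it a noun phrase (NP).

NP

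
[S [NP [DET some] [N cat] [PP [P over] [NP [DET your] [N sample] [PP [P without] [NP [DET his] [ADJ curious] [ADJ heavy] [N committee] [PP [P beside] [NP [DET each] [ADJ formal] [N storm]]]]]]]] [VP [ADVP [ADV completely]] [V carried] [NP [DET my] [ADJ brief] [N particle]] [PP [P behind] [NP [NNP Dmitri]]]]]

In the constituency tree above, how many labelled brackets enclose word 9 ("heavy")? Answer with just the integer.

7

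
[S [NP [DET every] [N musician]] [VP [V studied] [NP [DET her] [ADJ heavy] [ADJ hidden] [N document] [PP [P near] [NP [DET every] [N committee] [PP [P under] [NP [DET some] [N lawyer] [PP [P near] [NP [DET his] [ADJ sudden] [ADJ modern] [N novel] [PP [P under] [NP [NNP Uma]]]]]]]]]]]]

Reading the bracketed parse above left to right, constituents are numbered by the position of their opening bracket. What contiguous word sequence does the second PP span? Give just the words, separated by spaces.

Opening `[PP` markers occur at word positions 8, 11, 14, 19; the second of these opens the constituent [PP under some lawyer near his sudden modern novel under Uma].

under some lawyer near his sudden modern novel under Uma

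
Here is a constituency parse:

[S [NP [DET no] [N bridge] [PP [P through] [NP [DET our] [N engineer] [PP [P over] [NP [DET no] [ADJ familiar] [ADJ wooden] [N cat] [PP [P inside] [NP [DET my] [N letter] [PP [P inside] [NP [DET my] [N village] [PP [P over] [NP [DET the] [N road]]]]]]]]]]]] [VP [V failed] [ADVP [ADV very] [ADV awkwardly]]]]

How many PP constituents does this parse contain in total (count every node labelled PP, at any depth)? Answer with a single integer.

The PP constituents are: [PP through our engineer over no familiar wooden cat inside my letter inside my village over the road]; [PP over no familiar wooden cat inside my letter inside my village over the road]; [PP inside my letter inside my village over the road]; [PP inside my village over the road]; [PP over the road]. Total: 5.

5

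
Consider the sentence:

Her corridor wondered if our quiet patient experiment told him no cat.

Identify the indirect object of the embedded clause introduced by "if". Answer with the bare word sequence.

The verb of the embedded clause introduced by "if" is "told"; its indirect object is the NP "him".

him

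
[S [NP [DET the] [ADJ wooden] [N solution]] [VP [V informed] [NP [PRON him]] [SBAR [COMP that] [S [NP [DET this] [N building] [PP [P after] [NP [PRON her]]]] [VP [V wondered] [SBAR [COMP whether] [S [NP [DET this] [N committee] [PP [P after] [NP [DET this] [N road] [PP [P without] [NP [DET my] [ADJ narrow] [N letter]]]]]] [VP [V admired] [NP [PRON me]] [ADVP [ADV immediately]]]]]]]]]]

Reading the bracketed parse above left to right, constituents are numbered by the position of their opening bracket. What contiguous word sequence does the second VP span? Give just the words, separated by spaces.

wondered whether this committee after this road without my narrow letter admired me immediately

Opening `[VP` markers occur at word positions 4, 11, 22; the second of these opens the constituent [VP wondered whether this committee after this road without my narrow letter admired me immediately].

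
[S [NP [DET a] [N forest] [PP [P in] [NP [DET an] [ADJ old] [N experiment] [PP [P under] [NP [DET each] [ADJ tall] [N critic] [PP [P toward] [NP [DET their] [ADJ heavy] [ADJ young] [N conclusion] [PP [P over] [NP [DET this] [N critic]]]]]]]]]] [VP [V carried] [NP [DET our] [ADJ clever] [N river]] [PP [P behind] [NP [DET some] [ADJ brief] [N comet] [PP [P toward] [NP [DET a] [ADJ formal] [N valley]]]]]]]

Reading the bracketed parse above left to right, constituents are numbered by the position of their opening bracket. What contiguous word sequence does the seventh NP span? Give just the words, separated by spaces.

Opening `[NP` markers occur at word positions 1, 4, 8, 12, 17, 20, 24, 28; the seventh of these opens the constituent [NP some brief comet toward a formal valley].

some brief comet toward a formal valley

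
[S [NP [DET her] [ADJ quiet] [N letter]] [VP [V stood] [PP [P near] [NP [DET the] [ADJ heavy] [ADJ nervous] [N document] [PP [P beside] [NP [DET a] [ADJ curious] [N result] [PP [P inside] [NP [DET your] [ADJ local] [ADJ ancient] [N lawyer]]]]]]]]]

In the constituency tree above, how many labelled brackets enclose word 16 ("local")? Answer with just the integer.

Counting open brackets not yet closed at "local": [S [VP [PP [NP [PP [NP [PP [NP [ADJ = 9.

9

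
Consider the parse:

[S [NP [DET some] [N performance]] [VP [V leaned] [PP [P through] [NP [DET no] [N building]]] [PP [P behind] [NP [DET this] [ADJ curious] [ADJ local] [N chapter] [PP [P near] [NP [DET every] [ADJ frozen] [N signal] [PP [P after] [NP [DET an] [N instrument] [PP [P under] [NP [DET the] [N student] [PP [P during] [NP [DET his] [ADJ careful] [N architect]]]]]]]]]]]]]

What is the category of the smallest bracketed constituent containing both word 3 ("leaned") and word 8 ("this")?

VP

The smallest bracket enclosing both words is [VP leaned through no building behind this curious local chapter near every frozen signal after an instrument under the student during his careful architect], so the label is VP.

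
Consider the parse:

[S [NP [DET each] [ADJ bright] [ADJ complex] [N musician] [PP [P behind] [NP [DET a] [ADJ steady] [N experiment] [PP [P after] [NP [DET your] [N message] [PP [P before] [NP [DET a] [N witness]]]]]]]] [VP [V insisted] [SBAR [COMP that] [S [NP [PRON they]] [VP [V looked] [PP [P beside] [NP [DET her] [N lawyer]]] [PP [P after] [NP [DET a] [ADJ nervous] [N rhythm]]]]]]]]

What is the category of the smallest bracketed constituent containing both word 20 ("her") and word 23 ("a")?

VP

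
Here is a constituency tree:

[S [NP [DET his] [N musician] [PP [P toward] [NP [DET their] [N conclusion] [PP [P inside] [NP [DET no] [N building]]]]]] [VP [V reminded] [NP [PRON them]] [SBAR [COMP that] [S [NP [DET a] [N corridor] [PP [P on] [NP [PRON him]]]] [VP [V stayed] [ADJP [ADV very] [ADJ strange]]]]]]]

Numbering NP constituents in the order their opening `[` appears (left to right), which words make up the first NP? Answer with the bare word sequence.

his musician toward their conclusion inside no building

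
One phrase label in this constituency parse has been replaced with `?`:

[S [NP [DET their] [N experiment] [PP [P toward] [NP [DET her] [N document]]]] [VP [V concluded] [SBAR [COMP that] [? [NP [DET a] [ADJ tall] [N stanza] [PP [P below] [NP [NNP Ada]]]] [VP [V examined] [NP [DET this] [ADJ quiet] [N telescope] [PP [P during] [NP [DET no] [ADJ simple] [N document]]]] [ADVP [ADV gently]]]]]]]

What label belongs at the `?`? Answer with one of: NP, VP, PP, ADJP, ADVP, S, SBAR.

S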